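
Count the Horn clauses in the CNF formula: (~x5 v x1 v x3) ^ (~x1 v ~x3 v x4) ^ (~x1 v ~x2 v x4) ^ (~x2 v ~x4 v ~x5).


A Horn clause has at most one positive literal.
Clause 1: 2 positive lit(s) -> not Horn
Clause 2: 1 positive lit(s) -> Horn
Clause 3: 1 positive lit(s) -> Horn
Clause 4: 0 positive lit(s) -> Horn
Total Horn clauses = 3.

3


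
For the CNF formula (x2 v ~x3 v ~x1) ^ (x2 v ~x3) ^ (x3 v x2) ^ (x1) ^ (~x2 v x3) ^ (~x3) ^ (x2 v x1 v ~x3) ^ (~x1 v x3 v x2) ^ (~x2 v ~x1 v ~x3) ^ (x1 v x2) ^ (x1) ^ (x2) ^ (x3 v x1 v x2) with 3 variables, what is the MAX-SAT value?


Enumerate all 8 truth assignments.
For each, count how many of the 13 clauses are satisfied.
The formula is not fully satisfiable, so the maximum is below 13.
Maximum simultaneously satisfiable clauses = 12.

12


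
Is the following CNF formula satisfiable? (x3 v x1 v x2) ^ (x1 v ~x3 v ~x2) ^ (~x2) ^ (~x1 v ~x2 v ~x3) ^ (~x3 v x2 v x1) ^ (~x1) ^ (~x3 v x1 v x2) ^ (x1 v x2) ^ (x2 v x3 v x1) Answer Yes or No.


Check all 8 possible truth assignments.
Number of satisfying assignments found: 0.
The formula is unsatisfiable.

No


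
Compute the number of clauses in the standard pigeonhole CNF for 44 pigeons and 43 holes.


The PHP encoding has two parts:
1) At-least-one-hole clauses: 44 (one per pigeon, each with 43 literals).
2) At-most-one-pigeon-per-hole clauses: 43 holes * C(44,2) = 43 * 946 = 40678.
Total clauses = 44 + 40678 = 40722.

40722


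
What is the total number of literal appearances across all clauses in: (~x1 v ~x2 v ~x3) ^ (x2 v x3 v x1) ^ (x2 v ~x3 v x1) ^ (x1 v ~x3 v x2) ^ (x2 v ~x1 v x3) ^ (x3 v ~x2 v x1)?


Clause lengths: 3, 3, 3, 3, 3, 3.
Sum = 3 + 3 + 3 + 3 + 3 + 3 = 18.

18


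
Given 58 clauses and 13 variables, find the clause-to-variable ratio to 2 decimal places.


Clause-to-variable ratio = clauses / variables.
58 / 13 = 4.46.

4.46


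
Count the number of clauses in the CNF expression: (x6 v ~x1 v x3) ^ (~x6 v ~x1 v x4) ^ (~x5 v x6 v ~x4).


Each group enclosed in parentheses joined by ^ is one clause.
Counting the conjuncts: 3 clauses.

3


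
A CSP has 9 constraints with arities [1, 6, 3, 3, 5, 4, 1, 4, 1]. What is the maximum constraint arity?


The arities are: 1, 6, 3, 3, 5, 4, 1, 4, 1.
Scan for the maximum value.
Maximum arity = 6.

6


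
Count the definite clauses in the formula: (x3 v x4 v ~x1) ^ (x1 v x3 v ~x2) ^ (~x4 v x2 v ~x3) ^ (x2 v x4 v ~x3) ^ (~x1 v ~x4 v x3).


A definite clause has exactly one positive literal.
Clause 1: 2 positive -> not definite
Clause 2: 2 positive -> not definite
Clause 3: 1 positive -> definite
Clause 4: 2 positive -> not definite
Clause 5: 1 positive -> definite
Definite clause count = 2.

2


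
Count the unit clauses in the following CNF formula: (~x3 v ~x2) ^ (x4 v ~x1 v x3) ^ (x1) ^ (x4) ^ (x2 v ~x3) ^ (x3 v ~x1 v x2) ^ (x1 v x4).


A unit clause contains exactly one literal.
Unit clauses found: (x1), (x4).
Count = 2.

2


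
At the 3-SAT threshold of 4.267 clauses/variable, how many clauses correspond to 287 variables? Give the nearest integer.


The 3-SAT phase transition occurs at approximately 4.267 clauses per variable.
m = 4.267 * 287 = 1224.629.
Rounded to nearest integer: 1225.

1225


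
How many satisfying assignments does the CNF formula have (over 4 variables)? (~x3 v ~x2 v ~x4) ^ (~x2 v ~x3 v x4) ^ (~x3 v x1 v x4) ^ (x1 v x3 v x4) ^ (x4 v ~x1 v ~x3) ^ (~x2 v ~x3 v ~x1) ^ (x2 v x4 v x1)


Enumerate all 16 truth assignments over 4 variables.
Test each against every clause.
Satisfying assignments found: 8.

8


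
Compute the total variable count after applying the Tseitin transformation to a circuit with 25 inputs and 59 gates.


The Tseitin transformation introduces one auxiliary variable per gate.
Total variables = inputs + gates = 25 + 59 = 84.

84


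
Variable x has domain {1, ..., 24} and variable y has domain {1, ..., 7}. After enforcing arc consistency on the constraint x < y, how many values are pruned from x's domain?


For the constraint x < y, x needs a supporting value in y's domain.
x can be at most 6 (one less than y's maximum).
Valid x values from domain: 6 out of 24.
Pruned = 24 - 6 = 18.

18


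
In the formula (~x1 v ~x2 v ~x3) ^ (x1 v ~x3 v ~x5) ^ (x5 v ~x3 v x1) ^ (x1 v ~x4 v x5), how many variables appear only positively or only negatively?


A pure literal appears in only one polarity across all clauses.
Pure literals: x2 (negative only), x3 (negative only), x4 (negative only).
Count = 3.

3


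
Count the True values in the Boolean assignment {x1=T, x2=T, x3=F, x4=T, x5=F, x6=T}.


The weight is the number of variables assigned True.
True variables: x1, x2, x4, x6.
Weight = 4.

4


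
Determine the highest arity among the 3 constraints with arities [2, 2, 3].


The arities are: 2, 2, 3.
Scan for the maximum value.
Maximum arity = 3.

3


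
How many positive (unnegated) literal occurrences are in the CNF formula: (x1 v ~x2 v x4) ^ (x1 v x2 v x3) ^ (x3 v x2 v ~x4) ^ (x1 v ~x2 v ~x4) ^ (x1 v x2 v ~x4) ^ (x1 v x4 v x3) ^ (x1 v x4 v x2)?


Scan each clause for unnegated literals.
Clause 1: 2 positive; Clause 2: 3 positive; Clause 3: 2 positive; Clause 4: 1 positive; Clause 5: 2 positive; Clause 6: 3 positive; Clause 7: 3 positive.
Total positive literal occurrences = 16.

16


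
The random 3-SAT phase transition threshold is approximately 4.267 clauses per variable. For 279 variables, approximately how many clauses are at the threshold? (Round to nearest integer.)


The 3-SAT phase transition occurs at approximately 4.267 clauses per variable.
m = 4.267 * 279 = 1190.493.
Rounded to nearest integer: 1190.

1190


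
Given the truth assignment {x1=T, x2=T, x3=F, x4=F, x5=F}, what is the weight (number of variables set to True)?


The weight is the number of variables assigned True.
True variables: x1, x2.
Weight = 2.

2


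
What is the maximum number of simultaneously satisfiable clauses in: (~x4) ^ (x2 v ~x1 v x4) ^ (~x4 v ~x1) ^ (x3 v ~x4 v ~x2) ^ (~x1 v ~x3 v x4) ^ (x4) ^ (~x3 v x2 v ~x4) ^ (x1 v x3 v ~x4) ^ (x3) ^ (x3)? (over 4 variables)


Enumerate all 16 truth assignments.
For each, count how many of the 10 clauses are satisfied.
The formula is not fully satisfiable, so the maximum is below 10.
Maximum simultaneously satisfiable clauses = 9.

9


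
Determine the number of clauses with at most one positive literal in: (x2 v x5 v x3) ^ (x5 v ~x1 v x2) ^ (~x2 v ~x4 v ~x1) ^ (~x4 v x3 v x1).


A Horn clause has at most one positive literal.
Clause 1: 3 positive lit(s) -> not Horn
Clause 2: 2 positive lit(s) -> not Horn
Clause 3: 0 positive lit(s) -> Horn
Clause 4: 2 positive lit(s) -> not Horn
Total Horn clauses = 1.

1


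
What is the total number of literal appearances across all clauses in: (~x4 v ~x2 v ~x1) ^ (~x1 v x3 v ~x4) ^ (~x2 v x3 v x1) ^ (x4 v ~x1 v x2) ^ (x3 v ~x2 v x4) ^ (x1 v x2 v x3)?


Clause lengths: 3, 3, 3, 3, 3, 3.
Sum = 3 + 3 + 3 + 3 + 3 + 3 = 18.

18


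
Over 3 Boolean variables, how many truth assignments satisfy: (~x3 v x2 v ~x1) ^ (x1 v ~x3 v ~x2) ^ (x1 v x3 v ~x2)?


Enumerate all 8 truth assignments over 3 variables.
Test each against every clause.
Satisfying assignments found: 5.

5


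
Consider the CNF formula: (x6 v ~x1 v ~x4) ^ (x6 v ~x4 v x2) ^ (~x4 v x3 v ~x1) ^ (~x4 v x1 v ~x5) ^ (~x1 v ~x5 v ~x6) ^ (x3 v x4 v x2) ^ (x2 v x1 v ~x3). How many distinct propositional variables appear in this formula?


Identify each distinct variable in the formula.
Variables found: x1, x2, x3, x4, x5, x6.
Total distinct variables = 6.

6


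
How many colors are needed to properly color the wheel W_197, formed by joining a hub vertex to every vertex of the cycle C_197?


W_197 consists of the cycle C_197 together with a hub vertex adjacent to every cycle vertex.
The cycle C_197 needs 3 colors (odd cycle -> 3).
The hub is adjacent to every cycle vertex, so it must receive a new color distinct from all of them.
Chromatic number = 3 + 1 = 4.

4


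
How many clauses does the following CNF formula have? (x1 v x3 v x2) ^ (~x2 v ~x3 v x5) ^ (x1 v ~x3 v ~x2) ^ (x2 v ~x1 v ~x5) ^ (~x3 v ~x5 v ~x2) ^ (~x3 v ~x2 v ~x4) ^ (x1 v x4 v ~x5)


Each group enclosed in parentheses joined by ^ is one clause.
Counting the conjuncts: 7 clauses.

7


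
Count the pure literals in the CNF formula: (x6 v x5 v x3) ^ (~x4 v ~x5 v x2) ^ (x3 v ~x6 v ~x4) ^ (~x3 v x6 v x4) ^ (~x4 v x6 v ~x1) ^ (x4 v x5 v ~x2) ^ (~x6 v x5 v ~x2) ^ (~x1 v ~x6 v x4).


A pure literal appears in only one polarity across all clauses.
Pure literals: x1 (negative only).
Count = 1.

1


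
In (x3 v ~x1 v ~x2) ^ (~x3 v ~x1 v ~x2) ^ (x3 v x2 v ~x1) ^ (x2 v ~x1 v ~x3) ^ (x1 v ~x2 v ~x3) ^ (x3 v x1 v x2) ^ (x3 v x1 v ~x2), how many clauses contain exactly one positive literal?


A definite clause has exactly one positive literal.
Clause 1: 1 positive -> definite
Clause 2: 0 positive -> not definite
Clause 3: 2 positive -> not definite
Clause 4: 1 positive -> definite
Clause 5: 1 positive -> definite
Clause 6: 3 positive -> not definite
Clause 7: 2 positive -> not definite
Definite clause count = 3.

3


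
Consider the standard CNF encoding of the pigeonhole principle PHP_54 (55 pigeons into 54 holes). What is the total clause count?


The PHP encoding has two parts:
1) At-least-one-hole clauses: 55 (one per pigeon, each with 54 literals).
2) At-most-one-pigeon-per-hole clauses: 54 holes * C(55,2) = 54 * 1485 = 80190.
Total clauses = 55 + 80190 = 80245.

80245


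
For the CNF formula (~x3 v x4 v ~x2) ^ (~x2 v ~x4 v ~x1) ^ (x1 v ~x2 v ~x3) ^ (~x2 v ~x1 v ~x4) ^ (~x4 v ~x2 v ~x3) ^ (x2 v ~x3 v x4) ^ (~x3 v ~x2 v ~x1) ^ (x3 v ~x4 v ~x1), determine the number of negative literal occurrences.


Scan each clause for negated literals.
Clause 1: 2 negative; Clause 2: 3 negative; Clause 3: 2 negative; Clause 4: 3 negative; Clause 5: 3 negative; Clause 6: 1 negative; Clause 7: 3 negative; Clause 8: 2 negative.
Total negative literal occurrences = 19.

19


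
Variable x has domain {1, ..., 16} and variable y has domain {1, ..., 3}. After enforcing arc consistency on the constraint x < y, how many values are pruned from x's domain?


For the constraint x < y, x needs a supporting value in y's domain.
x can be at most 2 (one less than y's maximum).
Valid x values from domain: 2 out of 16.
Pruned = 16 - 2 = 14.

14


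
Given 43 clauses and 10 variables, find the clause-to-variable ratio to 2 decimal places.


Clause-to-variable ratio = clauses / variables.
43 / 10 = 4.3.

4.3


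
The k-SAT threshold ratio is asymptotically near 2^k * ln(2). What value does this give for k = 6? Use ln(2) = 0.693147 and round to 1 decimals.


Using the asymptotic formula: threshold ~ 2^k * ln(2).
2^6 = 64.
64 * 0.693147 = 44.4.

44.4


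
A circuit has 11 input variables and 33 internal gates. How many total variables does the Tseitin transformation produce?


The Tseitin transformation introduces one auxiliary variable per gate.
Total variables = inputs + gates = 11 + 33 = 44.

44


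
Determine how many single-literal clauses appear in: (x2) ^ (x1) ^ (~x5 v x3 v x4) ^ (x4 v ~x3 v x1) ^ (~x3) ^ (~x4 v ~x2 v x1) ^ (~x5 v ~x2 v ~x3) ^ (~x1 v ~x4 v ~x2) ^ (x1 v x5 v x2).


A unit clause contains exactly one literal.
Unit clauses found: (x2), (x1), (~x3).
Count = 3.

3


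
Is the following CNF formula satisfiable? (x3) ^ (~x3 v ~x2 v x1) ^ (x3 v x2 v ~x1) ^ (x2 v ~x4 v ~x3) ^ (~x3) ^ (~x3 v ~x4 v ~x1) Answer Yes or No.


Check all 16 possible truth assignments.
Number of satisfying assignments found: 0.
The formula is unsatisfiable.

No


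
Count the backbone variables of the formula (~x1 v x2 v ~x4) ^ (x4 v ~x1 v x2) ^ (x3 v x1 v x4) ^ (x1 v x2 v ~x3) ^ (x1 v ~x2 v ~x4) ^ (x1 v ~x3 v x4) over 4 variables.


Find all satisfying assignments: 5 model(s).
Check which variables have the same value in every model.
No variable is fixed across all models.
Backbone size = 0.

0


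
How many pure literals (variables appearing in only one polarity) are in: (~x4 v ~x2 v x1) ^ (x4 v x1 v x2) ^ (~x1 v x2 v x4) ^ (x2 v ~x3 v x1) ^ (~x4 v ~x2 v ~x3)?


A pure literal appears in only one polarity across all clauses.
Pure literals: x3 (negative only).
Count = 1.

1


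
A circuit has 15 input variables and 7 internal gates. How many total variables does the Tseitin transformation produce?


The Tseitin transformation introduces one auxiliary variable per gate.
Total variables = inputs + gates = 15 + 7 = 22.

22


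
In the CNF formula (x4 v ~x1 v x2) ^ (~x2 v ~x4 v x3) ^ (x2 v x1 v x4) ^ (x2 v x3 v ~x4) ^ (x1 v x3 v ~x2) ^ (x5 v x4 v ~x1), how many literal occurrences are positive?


Scan each clause for unnegated literals.
Clause 1: 2 positive; Clause 2: 1 positive; Clause 3: 3 positive; Clause 4: 2 positive; Clause 5: 2 positive; Clause 6: 2 positive.
Total positive literal occurrences = 12.

12


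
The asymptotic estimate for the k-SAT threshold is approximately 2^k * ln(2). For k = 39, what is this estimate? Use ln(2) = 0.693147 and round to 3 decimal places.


Using the asymptotic formula: threshold ~ 2^k * ln(2).
2^39 = 549755813888.
549755813888 * 0.693147 = 381061593129.026.

381061593129.026


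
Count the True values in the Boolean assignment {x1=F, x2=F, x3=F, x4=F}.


The weight is the number of variables assigned True.
True variables: none.
Weight = 0.

0


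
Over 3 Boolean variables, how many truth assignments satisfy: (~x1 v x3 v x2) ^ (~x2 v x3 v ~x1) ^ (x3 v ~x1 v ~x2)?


Enumerate all 8 truth assignments over 3 variables.
Test each against every clause.
Satisfying assignments found: 6.

6


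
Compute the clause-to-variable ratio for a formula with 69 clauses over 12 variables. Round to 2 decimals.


Clause-to-variable ratio = clauses / variables.
69 / 12 = 5.75.

5.75


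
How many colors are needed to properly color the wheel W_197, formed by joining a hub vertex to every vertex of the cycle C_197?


W_197 consists of the cycle C_197 together with a hub vertex adjacent to every cycle vertex.
The cycle C_197 needs 3 colors (odd cycle -> 3).
The hub is adjacent to every cycle vertex, so it must receive a new color distinct from all of them.
Chromatic number = 3 + 1 = 4.

4


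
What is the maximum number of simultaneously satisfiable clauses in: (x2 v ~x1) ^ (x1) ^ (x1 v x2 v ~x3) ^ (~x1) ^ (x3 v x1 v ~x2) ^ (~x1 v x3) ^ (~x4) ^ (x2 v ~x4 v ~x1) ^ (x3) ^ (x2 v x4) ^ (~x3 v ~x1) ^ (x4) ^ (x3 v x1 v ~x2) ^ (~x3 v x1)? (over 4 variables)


Enumerate all 16 truth assignments.
For each, count how many of the 14 clauses are satisfied.
The formula is not fully satisfiable, so the maximum is below 14.
Maximum simultaneously satisfiable clauses = 11.

11


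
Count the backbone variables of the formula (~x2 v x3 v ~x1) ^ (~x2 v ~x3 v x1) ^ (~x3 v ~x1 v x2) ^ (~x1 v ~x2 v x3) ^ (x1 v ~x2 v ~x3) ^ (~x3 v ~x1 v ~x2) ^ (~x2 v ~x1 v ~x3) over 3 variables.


Find all satisfying assignments: 4 model(s).
Check which variables have the same value in every model.
No variable is fixed across all models.
Backbone size = 0.

0


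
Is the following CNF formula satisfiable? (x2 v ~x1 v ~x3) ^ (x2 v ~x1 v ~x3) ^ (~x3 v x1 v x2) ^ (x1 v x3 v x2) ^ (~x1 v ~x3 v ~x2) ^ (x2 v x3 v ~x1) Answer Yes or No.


Check all 8 possible truth assignments.
Number of satisfying assignments found: 3.
The formula is satisfiable.

Yes


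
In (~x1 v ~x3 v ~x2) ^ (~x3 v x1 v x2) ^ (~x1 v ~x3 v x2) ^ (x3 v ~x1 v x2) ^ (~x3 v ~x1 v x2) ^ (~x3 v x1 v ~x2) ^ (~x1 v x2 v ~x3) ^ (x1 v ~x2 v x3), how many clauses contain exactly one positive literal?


A definite clause has exactly one positive literal.
Clause 1: 0 positive -> not definite
Clause 2: 2 positive -> not definite
Clause 3: 1 positive -> definite
Clause 4: 2 positive -> not definite
Clause 5: 1 positive -> definite
Clause 6: 1 positive -> definite
Clause 7: 1 positive -> definite
Clause 8: 2 positive -> not definite
Definite clause count = 4.

4


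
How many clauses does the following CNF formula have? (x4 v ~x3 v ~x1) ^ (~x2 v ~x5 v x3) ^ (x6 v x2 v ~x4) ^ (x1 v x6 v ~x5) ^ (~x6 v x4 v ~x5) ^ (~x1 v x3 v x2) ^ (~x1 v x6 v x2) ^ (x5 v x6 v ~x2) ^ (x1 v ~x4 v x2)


Each group enclosed in parentheses joined by ^ is one clause.
Counting the conjuncts: 9 clauses.

9


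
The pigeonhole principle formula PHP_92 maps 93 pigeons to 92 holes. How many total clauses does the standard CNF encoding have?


The PHP encoding has two parts:
1) At-least-one-hole clauses: 93 (one per pigeon, each with 92 literals).
2) At-most-one-pigeon-per-hole clauses: 92 holes * C(93,2) = 92 * 4278 = 393576.
Total clauses = 93 + 393576 = 393669.

393669


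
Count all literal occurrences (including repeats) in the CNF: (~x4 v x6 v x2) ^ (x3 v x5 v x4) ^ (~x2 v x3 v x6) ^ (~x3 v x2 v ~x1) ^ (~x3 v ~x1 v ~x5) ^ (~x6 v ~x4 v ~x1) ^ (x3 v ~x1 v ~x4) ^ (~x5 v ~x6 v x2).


Clause lengths: 3, 3, 3, 3, 3, 3, 3, 3.
Sum = 3 + 3 + 3 + 3 + 3 + 3 + 3 + 3 = 24.

24


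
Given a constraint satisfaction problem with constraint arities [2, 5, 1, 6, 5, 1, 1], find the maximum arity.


The arities are: 2, 5, 1, 6, 5, 1, 1.
Scan for the maximum value.
Maximum arity = 6.

6


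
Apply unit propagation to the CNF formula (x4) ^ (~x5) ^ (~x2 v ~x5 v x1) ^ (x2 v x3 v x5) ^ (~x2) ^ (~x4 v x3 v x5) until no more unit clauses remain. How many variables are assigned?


Unit propagation repeatedly assigns the literal in any unit clause, then simplifies.
Assignments in order: x4 = T, x5 = F, x2 = F, x3 = T.
No further unit clauses remain.
Total variables assigned = 4.

4


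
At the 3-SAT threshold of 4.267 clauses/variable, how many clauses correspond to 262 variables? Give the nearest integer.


The 3-SAT phase transition occurs at approximately 4.267 clauses per variable.
m = 4.267 * 262 = 1117.954.
Rounded to nearest integer: 1118.

1118


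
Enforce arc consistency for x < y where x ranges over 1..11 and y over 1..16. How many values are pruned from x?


For the constraint x < y, x needs a supporting value in y's domain.
x can be at most 15 (one less than y's maximum).
Valid x values from domain: 11 out of 11.
Pruned = 11 - 11 = 0.

0


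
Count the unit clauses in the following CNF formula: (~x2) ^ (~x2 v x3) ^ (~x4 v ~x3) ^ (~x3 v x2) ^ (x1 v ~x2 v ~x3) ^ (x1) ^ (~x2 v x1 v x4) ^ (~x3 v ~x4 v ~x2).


A unit clause contains exactly one literal.
Unit clauses found: (~x2), (x1).
Count = 2.

2


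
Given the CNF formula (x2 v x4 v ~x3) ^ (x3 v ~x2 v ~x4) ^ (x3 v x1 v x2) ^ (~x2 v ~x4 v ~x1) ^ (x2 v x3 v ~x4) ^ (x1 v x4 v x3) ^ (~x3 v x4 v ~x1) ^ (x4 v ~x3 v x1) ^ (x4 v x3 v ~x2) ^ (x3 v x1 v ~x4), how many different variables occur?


Identify each distinct variable in the formula.
Variables found: x1, x2, x3, x4.
Total distinct variables = 4.

4


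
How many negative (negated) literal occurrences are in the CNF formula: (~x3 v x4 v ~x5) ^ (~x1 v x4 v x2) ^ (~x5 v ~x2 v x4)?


Scan each clause for negated literals.
Clause 1: 2 negative; Clause 2: 1 negative; Clause 3: 2 negative.
Total negative literal occurrences = 5.

5


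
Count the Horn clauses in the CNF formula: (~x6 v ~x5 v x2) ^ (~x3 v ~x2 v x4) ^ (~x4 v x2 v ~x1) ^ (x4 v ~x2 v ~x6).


A Horn clause has at most one positive literal.
Clause 1: 1 positive lit(s) -> Horn
Clause 2: 1 positive lit(s) -> Horn
Clause 3: 1 positive lit(s) -> Horn
Clause 4: 1 positive lit(s) -> Horn
Total Horn clauses = 4.

4


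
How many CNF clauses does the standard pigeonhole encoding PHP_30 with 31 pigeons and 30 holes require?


The PHP encoding has two parts:
1) At-least-one-hole clauses: 31 (one per pigeon, each with 30 literals).
2) At-most-one-pigeon-per-hole clauses: 30 holes * C(31,2) = 30 * 465 = 13950.
Total clauses = 31 + 13950 = 13981.

13981


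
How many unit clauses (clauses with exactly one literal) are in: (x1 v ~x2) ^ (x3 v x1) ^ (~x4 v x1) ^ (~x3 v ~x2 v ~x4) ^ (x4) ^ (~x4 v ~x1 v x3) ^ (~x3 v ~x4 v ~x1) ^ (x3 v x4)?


A unit clause contains exactly one literal.
Unit clauses found: (x4).
Count = 1.

1


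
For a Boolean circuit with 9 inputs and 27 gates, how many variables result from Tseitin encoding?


The Tseitin transformation introduces one auxiliary variable per gate.
Total variables = inputs + gates = 9 + 27 = 36.

36


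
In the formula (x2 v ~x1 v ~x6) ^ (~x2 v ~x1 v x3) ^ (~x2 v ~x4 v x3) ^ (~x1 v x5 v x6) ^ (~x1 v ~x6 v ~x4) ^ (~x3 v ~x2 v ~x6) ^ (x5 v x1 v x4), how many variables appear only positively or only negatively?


A pure literal appears in only one polarity across all clauses.
Pure literals: x5 (positive only).
Count = 1.

1


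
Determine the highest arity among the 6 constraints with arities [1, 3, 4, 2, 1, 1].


The arities are: 1, 3, 4, 2, 1, 1.
Scan for the maximum value.
Maximum arity = 4.

4


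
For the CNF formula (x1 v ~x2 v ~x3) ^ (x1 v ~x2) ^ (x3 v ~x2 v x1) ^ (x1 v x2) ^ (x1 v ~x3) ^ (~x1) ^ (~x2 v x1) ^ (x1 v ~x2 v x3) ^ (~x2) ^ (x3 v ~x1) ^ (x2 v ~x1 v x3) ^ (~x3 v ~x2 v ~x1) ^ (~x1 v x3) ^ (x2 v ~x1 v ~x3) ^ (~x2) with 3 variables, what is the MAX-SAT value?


Enumerate all 8 truth assignments.
For each, count how many of the 15 clauses are satisfied.
The formula is not fully satisfiable, so the maximum is below 15.
Maximum simultaneously satisfiable clauses = 14.

14


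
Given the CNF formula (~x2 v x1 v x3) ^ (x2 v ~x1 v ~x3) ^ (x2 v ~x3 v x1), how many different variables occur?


Identify each distinct variable in the formula.
Variables found: x1, x2, x3.
Total distinct variables = 3.

3


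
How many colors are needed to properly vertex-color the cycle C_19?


An odd cycle cannot be 2-colored: alternating two colors around the cycle returns to the start with a conflict.
Since 19 is odd, three colors are required (and three suffice).
Chromatic number = 3.

3


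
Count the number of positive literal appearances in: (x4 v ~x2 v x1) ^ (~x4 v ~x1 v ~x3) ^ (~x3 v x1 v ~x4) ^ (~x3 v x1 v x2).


Scan each clause for unnegated literals.
Clause 1: 2 positive; Clause 2: 0 positive; Clause 3: 1 positive; Clause 4: 2 positive.
Total positive literal occurrences = 5.

5


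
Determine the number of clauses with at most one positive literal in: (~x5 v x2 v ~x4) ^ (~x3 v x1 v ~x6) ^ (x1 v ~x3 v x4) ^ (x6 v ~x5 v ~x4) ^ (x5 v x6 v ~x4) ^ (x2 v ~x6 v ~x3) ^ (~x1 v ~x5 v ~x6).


A Horn clause has at most one positive literal.
Clause 1: 1 positive lit(s) -> Horn
Clause 2: 1 positive lit(s) -> Horn
Clause 3: 2 positive lit(s) -> not Horn
Clause 4: 1 positive lit(s) -> Horn
Clause 5: 2 positive lit(s) -> not Horn
Clause 6: 1 positive lit(s) -> Horn
Clause 7: 0 positive lit(s) -> Horn
Total Horn clauses = 5.

5


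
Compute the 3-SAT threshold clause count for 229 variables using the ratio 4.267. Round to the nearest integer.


The 3-SAT phase transition occurs at approximately 4.267 clauses per variable.
m = 4.267 * 229 = 977.143.
Rounded to nearest integer: 977.

977


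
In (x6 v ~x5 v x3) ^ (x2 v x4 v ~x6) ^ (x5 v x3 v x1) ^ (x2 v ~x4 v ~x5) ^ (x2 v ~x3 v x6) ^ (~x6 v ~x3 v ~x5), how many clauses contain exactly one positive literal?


A definite clause has exactly one positive literal.
Clause 1: 2 positive -> not definite
Clause 2: 2 positive -> not definite
Clause 3: 3 positive -> not definite
Clause 4: 1 positive -> definite
Clause 5: 2 positive -> not definite
Clause 6: 0 positive -> not definite
Definite clause count = 1.

1


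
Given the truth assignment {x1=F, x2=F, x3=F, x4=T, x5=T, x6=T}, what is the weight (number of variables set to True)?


The weight is the number of variables assigned True.
True variables: x4, x5, x6.
Weight = 3.

3


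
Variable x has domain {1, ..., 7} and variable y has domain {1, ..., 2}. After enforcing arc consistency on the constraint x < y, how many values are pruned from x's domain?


For the constraint x < y, x needs a supporting value in y's domain.
x can be at most 1 (one less than y's maximum).
Valid x values from domain: 1 out of 7.
Pruned = 7 - 1 = 6.

6


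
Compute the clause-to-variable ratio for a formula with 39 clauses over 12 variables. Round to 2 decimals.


Clause-to-variable ratio = clauses / variables.
39 / 12 = 3.25.

3.25


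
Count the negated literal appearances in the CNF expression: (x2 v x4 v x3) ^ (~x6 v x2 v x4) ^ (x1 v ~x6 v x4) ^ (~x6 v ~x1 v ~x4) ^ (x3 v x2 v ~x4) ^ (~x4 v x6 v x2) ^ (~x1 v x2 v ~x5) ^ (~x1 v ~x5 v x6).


Scan each clause for negated literals.
Clause 1: 0 negative; Clause 2: 1 negative; Clause 3: 1 negative; Clause 4: 3 negative; Clause 5: 1 negative; Clause 6: 1 negative; Clause 7: 2 negative; Clause 8: 2 negative.
Total negative literal occurrences = 11.

11


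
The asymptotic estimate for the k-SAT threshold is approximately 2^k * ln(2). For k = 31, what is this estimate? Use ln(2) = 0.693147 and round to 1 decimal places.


Using the asymptotic formula: threshold ~ 2^k * ln(2).
2^31 = 2147483648.
2147483648 * 0.693147 = 1488521848.2.

1488521848.2


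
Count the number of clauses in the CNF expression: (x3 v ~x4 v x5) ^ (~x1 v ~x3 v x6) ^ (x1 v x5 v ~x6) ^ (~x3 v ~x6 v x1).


Each group enclosed in parentheses joined by ^ is one clause.
Counting the conjuncts: 4 clauses.

4


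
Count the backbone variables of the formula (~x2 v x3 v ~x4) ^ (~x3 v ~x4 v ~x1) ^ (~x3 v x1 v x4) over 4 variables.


Find all satisfying assignments: 10 model(s).
Check which variables have the same value in every model.
No variable is fixed across all models.
Backbone size = 0.

0


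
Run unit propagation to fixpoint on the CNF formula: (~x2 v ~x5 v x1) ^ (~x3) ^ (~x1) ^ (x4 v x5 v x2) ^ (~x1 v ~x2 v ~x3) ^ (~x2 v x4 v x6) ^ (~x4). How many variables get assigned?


Unit propagation repeatedly assigns the literal in any unit clause, then simplifies.
Assignments in order: x3 = F, x1 = F, x4 = F.
No further unit clauses remain.
Total variables assigned = 3.

3


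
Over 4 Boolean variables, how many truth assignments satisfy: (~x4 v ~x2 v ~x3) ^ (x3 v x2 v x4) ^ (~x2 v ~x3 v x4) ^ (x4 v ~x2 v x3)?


Enumerate all 16 truth assignments over 4 variables.
Test each against every clause.
Satisfying assignments found: 8.

8


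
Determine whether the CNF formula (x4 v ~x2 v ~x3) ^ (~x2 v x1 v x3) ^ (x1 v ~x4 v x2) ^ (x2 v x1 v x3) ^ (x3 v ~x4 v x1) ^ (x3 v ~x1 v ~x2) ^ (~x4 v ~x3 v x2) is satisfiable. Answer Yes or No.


Check all 16 possible truth assignments.
Number of satisfying assignments found: 6.
The formula is satisfiable.

Yes


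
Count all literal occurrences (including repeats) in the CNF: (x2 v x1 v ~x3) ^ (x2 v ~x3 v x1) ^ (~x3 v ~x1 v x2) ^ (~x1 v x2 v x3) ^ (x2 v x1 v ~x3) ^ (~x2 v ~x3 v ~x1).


Clause lengths: 3, 3, 3, 3, 3, 3.
Sum = 3 + 3 + 3 + 3 + 3 + 3 = 18.

18


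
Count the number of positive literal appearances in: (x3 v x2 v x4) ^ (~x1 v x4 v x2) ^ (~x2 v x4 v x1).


Scan each clause for unnegated literals.
Clause 1: 3 positive; Clause 2: 2 positive; Clause 3: 2 positive.
Total positive literal occurrences = 7.

7


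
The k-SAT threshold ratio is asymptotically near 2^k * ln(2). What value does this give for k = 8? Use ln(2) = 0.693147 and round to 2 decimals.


Using the asymptotic formula: threshold ~ 2^k * ln(2).
2^8 = 256.
256 * 0.693147 = 177.45.

177.45


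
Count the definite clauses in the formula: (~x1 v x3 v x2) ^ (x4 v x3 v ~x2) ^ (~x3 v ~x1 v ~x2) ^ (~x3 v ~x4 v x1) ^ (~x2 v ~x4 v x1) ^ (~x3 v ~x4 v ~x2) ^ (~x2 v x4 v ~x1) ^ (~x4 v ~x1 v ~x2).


A definite clause has exactly one positive literal.
Clause 1: 2 positive -> not definite
Clause 2: 2 positive -> not definite
Clause 3: 0 positive -> not definite
Clause 4: 1 positive -> definite
Clause 5: 1 positive -> definite
Clause 6: 0 positive -> not definite
Clause 7: 1 positive -> definite
Clause 8: 0 positive -> not definite
Definite clause count = 3.

3


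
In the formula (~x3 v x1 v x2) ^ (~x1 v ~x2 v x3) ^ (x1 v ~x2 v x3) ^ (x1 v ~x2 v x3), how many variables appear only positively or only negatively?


A pure literal appears in only one polarity across all clauses.
No pure literals found.
Count = 0.

0


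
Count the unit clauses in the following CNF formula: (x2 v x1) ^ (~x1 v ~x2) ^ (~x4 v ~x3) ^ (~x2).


A unit clause contains exactly one literal.
Unit clauses found: (~x2).
Count = 1.

1


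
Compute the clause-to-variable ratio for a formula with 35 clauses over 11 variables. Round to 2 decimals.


Clause-to-variable ratio = clauses / variables.
35 / 11 = 3.18.

3.18


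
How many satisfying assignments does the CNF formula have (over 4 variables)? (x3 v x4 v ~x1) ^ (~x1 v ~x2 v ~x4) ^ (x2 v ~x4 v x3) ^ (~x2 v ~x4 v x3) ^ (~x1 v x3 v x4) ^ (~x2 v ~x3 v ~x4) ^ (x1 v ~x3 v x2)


Enumerate all 16 truth assignments over 4 variables.
Test each against every clause.
Satisfying assignments found: 6.

6


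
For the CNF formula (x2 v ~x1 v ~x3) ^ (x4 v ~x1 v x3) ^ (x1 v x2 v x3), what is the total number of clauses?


Each group enclosed in parentheses joined by ^ is one clause.
Counting the conjuncts: 3 clauses.

3


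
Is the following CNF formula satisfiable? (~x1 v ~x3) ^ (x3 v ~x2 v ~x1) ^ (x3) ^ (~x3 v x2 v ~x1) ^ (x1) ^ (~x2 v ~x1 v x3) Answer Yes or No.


Check all 8 possible truth assignments.
Number of satisfying assignments found: 0.
The formula is unsatisfiable.

No


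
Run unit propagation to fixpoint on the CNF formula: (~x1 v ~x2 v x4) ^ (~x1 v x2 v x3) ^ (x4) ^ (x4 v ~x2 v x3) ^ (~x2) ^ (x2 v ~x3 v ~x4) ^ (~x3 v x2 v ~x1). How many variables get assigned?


Unit propagation repeatedly assigns the literal in any unit clause, then simplifies.
Assignments in order: x4 = T, x2 = F, x3 = F, x1 = F.
No further unit clauses remain.
Total variables assigned = 4.

4


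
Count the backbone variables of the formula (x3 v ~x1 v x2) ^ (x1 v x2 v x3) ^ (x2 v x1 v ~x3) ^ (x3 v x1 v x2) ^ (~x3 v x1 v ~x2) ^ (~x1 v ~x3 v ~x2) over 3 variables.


Find all satisfying assignments: 3 model(s).
Check which variables have the same value in every model.
No variable is fixed across all models.
Backbone size = 0.

0


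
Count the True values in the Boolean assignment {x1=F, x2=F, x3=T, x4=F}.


The weight is the number of variables assigned True.
True variables: x3.
Weight = 1.

1


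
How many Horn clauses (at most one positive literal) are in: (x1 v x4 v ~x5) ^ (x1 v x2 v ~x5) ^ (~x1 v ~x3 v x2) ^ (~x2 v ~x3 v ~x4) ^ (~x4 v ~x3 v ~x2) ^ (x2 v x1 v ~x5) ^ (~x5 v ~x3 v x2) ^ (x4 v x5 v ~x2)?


A Horn clause has at most one positive literal.
Clause 1: 2 positive lit(s) -> not Horn
Clause 2: 2 positive lit(s) -> not Horn
Clause 3: 1 positive lit(s) -> Horn
Clause 4: 0 positive lit(s) -> Horn
Clause 5: 0 positive lit(s) -> Horn
Clause 6: 2 positive lit(s) -> not Horn
Clause 7: 1 positive lit(s) -> Horn
Clause 8: 2 positive lit(s) -> not Horn
Total Horn clauses = 4.

4


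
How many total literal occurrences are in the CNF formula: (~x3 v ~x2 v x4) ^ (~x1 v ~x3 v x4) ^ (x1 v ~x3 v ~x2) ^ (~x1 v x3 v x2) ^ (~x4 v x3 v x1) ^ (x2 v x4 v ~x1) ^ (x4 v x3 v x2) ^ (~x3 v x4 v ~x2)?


Clause lengths: 3, 3, 3, 3, 3, 3, 3, 3.
Sum = 3 + 3 + 3 + 3 + 3 + 3 + 3 + 3 = 24.

24


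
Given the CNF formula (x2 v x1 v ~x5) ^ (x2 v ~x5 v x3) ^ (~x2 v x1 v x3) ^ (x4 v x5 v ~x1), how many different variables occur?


Identify each distinct variable in the formula.
Variables found: x1, x2, x3, x4, x5.
Total distinct variables = 5.

5


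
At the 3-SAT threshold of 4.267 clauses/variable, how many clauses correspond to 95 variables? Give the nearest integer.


The 3-SAT phase transition occurs at approximately 4.267 clauses per variable.
m = 4.267 * 95 = 405.365.
Rounded to nearest integer: 405.

405


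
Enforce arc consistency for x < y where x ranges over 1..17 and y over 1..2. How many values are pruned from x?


For the constraint x < y, x needs a supporting value in y's domain.
x can be at most 1 (one less than y's maximum).
Valid x values from domain: 1 out of 17.
Pruned = 17 - 1 = 16.

16


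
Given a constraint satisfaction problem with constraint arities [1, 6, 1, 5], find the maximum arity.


The arities are: 1, 6, 1, 5.
Scan for the maximum value.
Maximum arity = 6.

6


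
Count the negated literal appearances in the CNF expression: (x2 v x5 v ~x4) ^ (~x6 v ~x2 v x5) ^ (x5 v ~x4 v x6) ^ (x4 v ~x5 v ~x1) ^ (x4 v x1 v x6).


Scan each clause for negated literals.
Clause 1: 1 negative; Clause 2: 2 negative; Clause 3: 1 negative; Clause 4: 2 negative; Clause 5: 0 negative.
Total negative literal occurrences = 6.

6


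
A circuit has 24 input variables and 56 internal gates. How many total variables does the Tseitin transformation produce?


The Tseitin transformation introduces one auxiliary variable per gate.
Total variables = inputs + gates = 24 + 56 = 80.

80


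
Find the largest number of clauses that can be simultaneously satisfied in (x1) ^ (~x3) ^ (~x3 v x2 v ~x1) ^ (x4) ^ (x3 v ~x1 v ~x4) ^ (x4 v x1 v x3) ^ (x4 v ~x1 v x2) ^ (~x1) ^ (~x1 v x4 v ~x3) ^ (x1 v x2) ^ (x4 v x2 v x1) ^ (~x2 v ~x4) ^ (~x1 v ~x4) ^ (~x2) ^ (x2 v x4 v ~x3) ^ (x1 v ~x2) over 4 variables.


Enumerate all 16 truth assignments.
For each, count how many of the 16 clauses are satisfied.
The formula is not fully satisfiable, so the maximum is below 16.
Maximum simultaneously satisfiable clauses = 14.

14


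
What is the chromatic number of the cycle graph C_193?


An odd cycle cannot be 2-colored: alternating two colors around the cycle returns to the start with a conflict.
Since 193 is odd, three colors are required (and three suffice).
Chromatic number = 3.

3


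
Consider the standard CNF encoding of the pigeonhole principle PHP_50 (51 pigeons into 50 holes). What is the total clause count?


The PHP encoding has two parts:
1) At-least-one-hole clauses: 51 (one per pigeon, each with 50 literals).
2) At-most-one-pigeon-per-hole clauses: 50 holes * C(51,2) = 50 * 1275 = 63750.
Total clauses = 51 + 63750 = 63801.

63801


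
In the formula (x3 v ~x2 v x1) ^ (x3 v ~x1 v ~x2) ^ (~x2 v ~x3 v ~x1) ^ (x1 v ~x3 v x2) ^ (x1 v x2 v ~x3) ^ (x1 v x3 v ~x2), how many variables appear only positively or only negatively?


A pure literal appears in only one polarity across all clauses.
No pure literals found.
Count = 0.

0


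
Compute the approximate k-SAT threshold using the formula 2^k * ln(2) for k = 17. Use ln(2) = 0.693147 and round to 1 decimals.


Using the asymptotic formula: threshold ~ 2^k * ln(2).
2^17 = 131072.
131072 * 0.693147 = 90852.2.

90852.2


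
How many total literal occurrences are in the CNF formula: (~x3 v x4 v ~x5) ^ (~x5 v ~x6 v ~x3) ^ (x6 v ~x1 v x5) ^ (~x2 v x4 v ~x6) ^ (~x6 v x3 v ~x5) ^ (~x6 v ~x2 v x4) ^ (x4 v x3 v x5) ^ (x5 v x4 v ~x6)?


Clause lengths: 3, 3, 3, 3, 3, 3, 3, 3.
Sum = 3 + 3 + 3 + 3 + 3 + 3 + 3 + 3 = 24.

24


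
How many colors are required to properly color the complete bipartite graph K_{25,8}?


K_{25,8} is bipartite by definition: the two parts are independent sets, with every edge crossing between them.
Color all vertices in one part with color 1 and all vertices in the other part with color 2.
Since the graph has at least one edge, one color does not suffice.
Chromatic number = 2.

2


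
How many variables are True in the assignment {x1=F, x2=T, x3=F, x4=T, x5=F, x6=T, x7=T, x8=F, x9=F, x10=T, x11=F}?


The weight is the number of variables assigned True.
True variables: x2, x4, x6, x7, x10.
Weight = 5.

5


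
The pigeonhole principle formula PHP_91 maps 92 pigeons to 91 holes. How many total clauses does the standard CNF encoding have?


The PHP encoding has two parts:
1) At-least-one-hole clauses: 92 (one per pigeon, each with 91 literals).
2) At-most-one-pigeon-per-hole clauses: 91 holes * C(92,2) = 91 * 4186 = 380926.
Total clauses = 92 + 380926 = 381018.

381018


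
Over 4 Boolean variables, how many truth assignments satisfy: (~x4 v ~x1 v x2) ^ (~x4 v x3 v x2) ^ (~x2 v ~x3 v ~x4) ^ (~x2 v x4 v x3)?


Enumerate all 16 truth assignments over 4 variables.
Test each against every clause.
Satisfying assignments found: 9.

9


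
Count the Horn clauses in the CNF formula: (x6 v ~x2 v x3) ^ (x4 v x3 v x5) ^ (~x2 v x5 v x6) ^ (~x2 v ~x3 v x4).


A Horn clause has at most one positive literal.
Clause 1: 2 positive lit(s) -> not Horn
Clause 2: 3 positive lit(s) -> not Horn
Clause 3: 2 positive lit(s) -> not Horn
Clause 4: 1 positive lit(s) -> Horn
Total Horn clauses = 1.

1


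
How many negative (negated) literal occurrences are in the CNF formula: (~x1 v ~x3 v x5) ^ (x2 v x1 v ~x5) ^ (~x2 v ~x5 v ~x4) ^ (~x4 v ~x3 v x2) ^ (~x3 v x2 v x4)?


Scan each clause for negated literals.
Clause 1: 2 negative; Clause 2: 1 negative; Clause 3: 3 negative; Clause 4: 2 negative; Clause 5: 1 negative.
Total negative literal occurrences = 9.

9


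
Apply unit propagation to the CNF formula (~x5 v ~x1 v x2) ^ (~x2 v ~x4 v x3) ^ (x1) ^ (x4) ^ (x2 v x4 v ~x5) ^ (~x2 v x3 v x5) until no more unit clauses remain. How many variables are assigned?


Unit propagation repeatedly assigns the literal in any unit clause, then simplifies.
Assignments in order: x1 = T, x4 = T.
No further unit clauses remain.
Total variables assigned = 2.

2


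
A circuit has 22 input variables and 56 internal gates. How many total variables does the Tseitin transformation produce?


The Tseitin transformation introduces one auxiliary variable per gate.
Total variables = inputs + gates = 22 + 56 = 78.

78


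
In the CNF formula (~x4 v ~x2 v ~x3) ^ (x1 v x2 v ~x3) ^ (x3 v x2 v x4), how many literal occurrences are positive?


Scan each clause for unnegated literals.
Clause 1: 0 positive; Clause 2: 2 positive; Clause 3: 3 positive.
Total positive literal occurrences = 5.

5


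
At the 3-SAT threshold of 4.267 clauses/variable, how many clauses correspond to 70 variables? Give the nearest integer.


The 3-SAT phase transition occurs at approximately 4.267 clauses per variable.
m = 4.267 * 70 = 298.69.
Rounded to nearest integer: 299.

299


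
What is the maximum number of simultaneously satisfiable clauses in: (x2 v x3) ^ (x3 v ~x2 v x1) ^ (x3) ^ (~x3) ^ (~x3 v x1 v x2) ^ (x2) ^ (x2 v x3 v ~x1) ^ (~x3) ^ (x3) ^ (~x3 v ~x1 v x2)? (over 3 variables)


Enumerate all 8 truth assignments.
For each, count how many of the 10 clauses are satisfied.
The formula is not fully satisfiable, so the maximum is below 10.
Maximum simultaneously satisfiable clauses = 8.

8


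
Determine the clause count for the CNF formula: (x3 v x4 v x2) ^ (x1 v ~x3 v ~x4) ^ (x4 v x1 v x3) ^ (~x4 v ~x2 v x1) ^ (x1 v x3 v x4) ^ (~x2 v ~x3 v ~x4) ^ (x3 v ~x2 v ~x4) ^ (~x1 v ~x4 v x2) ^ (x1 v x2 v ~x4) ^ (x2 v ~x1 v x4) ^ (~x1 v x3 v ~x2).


Each group enclosed in parentheses joined by ^ is one clause.
Counting the conjuncts: 11 clauses.

11


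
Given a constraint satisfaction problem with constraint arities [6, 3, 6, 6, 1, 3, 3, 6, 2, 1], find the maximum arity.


The arities are: 6, 3, 6, 6, 1, 3, 3, 6, 2, 1.
Scan for the maximum value.
Maximum arity = 6.

6


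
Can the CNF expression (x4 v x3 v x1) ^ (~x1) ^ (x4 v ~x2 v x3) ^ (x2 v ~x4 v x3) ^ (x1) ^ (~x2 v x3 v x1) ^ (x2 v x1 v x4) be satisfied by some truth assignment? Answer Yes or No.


Check all 16 possible truth assignments.
Number of satisfying assignments found: 0.
The formula is unsatisfiable.

No


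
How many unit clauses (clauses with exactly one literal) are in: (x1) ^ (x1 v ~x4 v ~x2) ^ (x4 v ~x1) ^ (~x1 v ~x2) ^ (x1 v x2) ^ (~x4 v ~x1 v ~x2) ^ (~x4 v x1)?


A unit clause contains exactly one literal.
Unit clauses found: (x1).
Count = 1.

1


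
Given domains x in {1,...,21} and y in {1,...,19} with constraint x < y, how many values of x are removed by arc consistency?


For the constraint x < y, x needs a supporting value in y's domain.
x can be at most 18 (one less than y's maximum).
Valid x values from domain: 18 out of 21.
Pruned = 21 - 18 = 3.

3
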